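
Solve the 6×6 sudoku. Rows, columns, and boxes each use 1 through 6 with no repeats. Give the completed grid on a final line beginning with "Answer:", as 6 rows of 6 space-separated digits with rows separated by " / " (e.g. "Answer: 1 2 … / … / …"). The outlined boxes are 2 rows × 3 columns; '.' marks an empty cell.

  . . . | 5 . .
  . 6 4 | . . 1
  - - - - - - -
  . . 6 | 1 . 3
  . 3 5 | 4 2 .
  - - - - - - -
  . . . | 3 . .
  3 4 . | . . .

Step 1. [r5c2∈{1,2,5}] col 2 places 5 nowhere but r5c2 ⇒ r5c2=5.
Step 2. [r6c4∈{2,6}] r6c4 is the only open cell in col 4 admitting 6 ⇒ r6c4=6.
Step 3. [r1c5∈{3,4,6}] r1c5 is the only open cell in col 5 admitting 6, so r1c5=6.
Step 4. [r1c2∈{1,2}] col 2 places 1 nowhere but r1c2, so r1c2=1.
Step 5. [r1c1∈{2}] r1c1's peers cover all but 2. So r1c1=2.
Step 6. [r5c5∈{1,4}] across col 5, 4 lands solely at r5c5, so r5c5=4.
Step 7. [r5c6∈{2}] r5c6 has the single candidate 2 ⇒ r5c6=2.
Step 8. [r6c5∈{1,5}] col 5 places 1 nowhere but r6c5, so r6c5=1.
Step 9. [r4c1∈{1}] nothing but 1 survives at r4c1. So r4c1=1.
Step 10. [r2c1∈{5}] r2c1 is down to just 5. So r2c1=5.
Step 11. [r5c1∈{6}] r5c1 has the single candidate 6, so r5c1=6.
Step 12. [r5c3∈{1}] only 1 remains possible at r5c3. So r5c3=1.
Step 13. [r2c5∈{3}] r2c5's peers cover all but 3, so r2c5=3.
Step 14. [r1c3∈{3}] r1c3's peers cover all but 3. So r1c3=3.
Step 15. [r1c6∈{4}] r1c6 has the single candidate 4. So r1c6=4.
Step 16. [r3c5∈{5}] r3c5's peers cover all but 5 ⇒ r3c5=5.
Step 17. [r6c3∈{2}] r6c3's peers cover all but 2 ⇒ r6c3=2.
Step 18. [r2c4∈{2}] nothing but 2 survives at r2c4. So r2c4=2.
Step 19. [r4c6∈{6}] r4c6 is down to just 6, so r4c6=6.
Step 20. [r3c2∈{2}] r3c2's peers cover all but 2, so r3c2=2.
Step 21. [r3c1∈{4}] r3c1's peers cover all but 4. So r3c1=4.
Step 22. [r6c6∈{5}] r6c6 has the single candidate 5, so r6c6=5.

Answer: 2 1 3 5 6 4 / 5 6 4 2 3 1 / 4 2 6 1 5 3 / 1 3 5 4 2 6 / 6 5 1 3 4 2 / 3 4 2 6 1 5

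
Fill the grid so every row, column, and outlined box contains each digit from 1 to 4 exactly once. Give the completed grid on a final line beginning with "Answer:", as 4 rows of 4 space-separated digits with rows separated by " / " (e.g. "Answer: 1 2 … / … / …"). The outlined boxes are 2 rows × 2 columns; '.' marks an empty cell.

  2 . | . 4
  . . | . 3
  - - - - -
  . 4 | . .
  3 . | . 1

Step 1. [r2c3∈{1,2}] 2 has one home in row 2: r2c3, so r2c3=2.
Step 2. [r2c2∈{1}] only 1 remains possible at r2c2 ⇒ r2c2=1.
Step 3. [r3c1∈{1}] r3c1 has the single candidate 1. So r3c1=1.
Step 4. [r1c2∈{3}] nothing but 3 survives at r1c2 ⇒ r1c2=3.
Step 5. [r2c1∈{4}] r2c1 is down to just 4. So r2c1=4.
Step 6. [r4c2∈{2}] r4c2 has the single candidate 2 ⇒ r4c2=2.
Step 7. [r1c3∈{1}] nothing but 1 survives at r1c3. So r1c3=1.
Step 8. [r3c3∈{3}] nothing but 3 survives at r3c3 ⇒ r3c3=3.
Step 9. [r4c3∈{4}] r4c3 has the single candidate 4 ⇒ r4c3=4.
Step 10. [r3c4∈{2}] r3c4's peers cover all but 2 ⇒ r3c4=2.

Answer: 2 3 1 4 / 4 1 2 3 / 1 4 3 2 / 3 2 4 1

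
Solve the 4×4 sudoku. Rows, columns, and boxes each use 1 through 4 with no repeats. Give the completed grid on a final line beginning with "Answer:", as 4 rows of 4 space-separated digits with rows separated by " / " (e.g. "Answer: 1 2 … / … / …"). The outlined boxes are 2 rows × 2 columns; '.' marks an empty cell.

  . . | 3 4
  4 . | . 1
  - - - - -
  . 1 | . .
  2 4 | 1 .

Step 1. [r3c4∈{2,3}] col 4 places 2 nowhere but r3c4, so r3c4=2.
Step 2. [r1c2∈{2}] only 2 remains possible at r1c2. So r1c2=2.
Step 3. [r2c2∈{3}] r2c2 has the single candidate 3. So r2c2=3.
Step 4. [r3c3∈{4}] r3c3's peers cover all but 4, so r3c3=4.
Step 5. [r1c1∈{1}] r1c1 has the single candidate 1, so r1c1=1.
Step 6. [r3c1∈{3}] r3c1 is down to just 3, so r3c1=3.
Step 7. [r4c4∈{3}] nothing but 3 survives at r4c4. So r4c4=3.
Step 8. [r2c3∈{2}] r2c3 is down to just 2 ⇒ r2c3=2.

Answer: 1 2 3 4 / 4 3 2 1 / 3 1 4 2 / 2 4 1 3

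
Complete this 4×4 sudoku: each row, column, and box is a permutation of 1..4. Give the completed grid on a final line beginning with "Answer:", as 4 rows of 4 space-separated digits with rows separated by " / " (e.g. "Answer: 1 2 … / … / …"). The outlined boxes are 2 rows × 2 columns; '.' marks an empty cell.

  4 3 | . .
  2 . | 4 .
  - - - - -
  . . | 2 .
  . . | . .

Step 1. [r4c3∈{1,3}] r4c3 is the only open cell in col 3 admitting 3, so r4c3=3.
Step 2. [r4c1∈{1}] only 1 remains possible at r4c1 ⇒ r4c1=1.
Step 3. [r3c4∈{1,4}] r3c4 is the only open cell in row 3 admitting 1 ⇒ r3c4=1.
Step 4. [r3c2∈{4}] only 4 remains possible at r3c2 ⇒ r3c2=4.
Step 5. [r1c3∈{1}] r1c3 is down to just 1, so r1c3=1.
Step 6. [r4c4∈{4}] nothing but 4 survives at r4c4, so r4c4=4.
Step 7. [r4c2∈{2}] r4c2's peers cover all but 2, so r4c2=2.
Step 8. [r2c2∈{1}] r2c2 has the single candidate 1 ⇒ r2c2=1.
Step 9. [r3c1∈{3}] only 3 remains possible at r3c1. So r3c1=3.
Step 10. [r2c4∈{3}] r2c4 has the single candidate 3. So r2c4=3.
Step 11. [r1c4∈{2}] r1c4 is down to just 2. So r1c4=2.

Answer: 4 3 1 2 / 2 1 4 3 / 3 4 2 1 / 1 2 3 4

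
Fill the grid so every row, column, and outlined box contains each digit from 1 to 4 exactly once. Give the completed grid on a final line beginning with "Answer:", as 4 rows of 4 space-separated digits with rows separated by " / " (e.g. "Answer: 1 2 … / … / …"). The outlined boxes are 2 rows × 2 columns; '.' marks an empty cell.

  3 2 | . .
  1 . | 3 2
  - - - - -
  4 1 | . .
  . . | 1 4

Step 1. [r3c3∈{2}] r3c3 has the single candidate 2 ⇒ r3c3=2.
Step 2. [r3c4∈{3}] nothing but 3 survives at r3c4 ⇒ r3c4=3.
Step 3. [r4c1∈{2}] r4c1 has the single candidate 2, so r4c1=2.
Step 4. [r1c3∈{4}] nothing but 4 survives at r1c3. So r1c3=4.
Step 5. [r1c4∈{1}] r1c4's peers cover all but 1, so r1c4=1.
Step 6. [r2c2∈{4}] r2c2's peers cover all but 4 ⇒ r2c2=4.
Step 7. [r4c2∈{3}] only 3 remains possible at r4c2 ⇒ r4c2=3.

Answer: 3 2 4 1 / 1 4 3 2 / 4 1 2 3 / 2 3 1 4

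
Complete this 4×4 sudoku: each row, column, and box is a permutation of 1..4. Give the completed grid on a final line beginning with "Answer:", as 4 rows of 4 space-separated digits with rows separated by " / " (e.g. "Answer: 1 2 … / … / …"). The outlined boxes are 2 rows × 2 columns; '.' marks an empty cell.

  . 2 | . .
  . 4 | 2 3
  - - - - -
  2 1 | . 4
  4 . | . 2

Step 1. [r1c4∈{1}] r1c4's peers cover all but 1. So r1c4=1.
Step 2. [r4c2∈{3}] r4c2 has the single candidate 3. So r4c2=3.
Step 3. [r1c3∈{4}] r1c3 is down to just 4, so r1c3=4.
Step 4. [r1c1∈{3}] only 3 remains possible at r1c1 ⇒ r1c1=3.
Step 5. [r4c3∈{1}] r4c3's peers cover all but 1 ⇒ r4c3=1.
Step 6. [r3c3∈{3}] r3c3 has the single candidate 3 ⇒ r3c3=3.
Step 7. [r2c1∈{1}] r2c1's peers cover all but 1, so r2c1=1.

Answer: 3 2 4 1 / 1 4 2 3 / 2 1 3 4 / 4 3 1 2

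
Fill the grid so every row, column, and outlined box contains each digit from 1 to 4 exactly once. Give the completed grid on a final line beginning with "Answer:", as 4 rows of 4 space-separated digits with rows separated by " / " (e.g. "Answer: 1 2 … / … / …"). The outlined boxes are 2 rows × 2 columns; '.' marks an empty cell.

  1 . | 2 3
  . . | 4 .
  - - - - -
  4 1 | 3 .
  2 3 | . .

Step 1. [r4c4∈{1,4}] in row 4, 4 fits only at r4c4. So r4c4=4.
Step 2. [r2c2∈{2}] r2c2's peers cover all but 2 ⇒ r2c2=2.
Step 3. [r3c4∈{2}] nothing but 2 survives at r3c4, so r3c4=2.
Step 4. [r4c3∈{1}] r4c3 has the single candidate 1. So r4c3=1.
Step 5. [r1c2∈{4}] r1c2 is down to just 4. So r1c2=4.
Step 6. [r2c4∈{1}] only 1 remains possible at r2c4 ⇒ r2c4=1.
Step 7. [r2c1∈{3}] r2c1 has the single candidate 3. So r2c1=3.

Answer: 1 4 2 3 / 3 2 4 1 / 4 1 3 2 / 2 3 1 4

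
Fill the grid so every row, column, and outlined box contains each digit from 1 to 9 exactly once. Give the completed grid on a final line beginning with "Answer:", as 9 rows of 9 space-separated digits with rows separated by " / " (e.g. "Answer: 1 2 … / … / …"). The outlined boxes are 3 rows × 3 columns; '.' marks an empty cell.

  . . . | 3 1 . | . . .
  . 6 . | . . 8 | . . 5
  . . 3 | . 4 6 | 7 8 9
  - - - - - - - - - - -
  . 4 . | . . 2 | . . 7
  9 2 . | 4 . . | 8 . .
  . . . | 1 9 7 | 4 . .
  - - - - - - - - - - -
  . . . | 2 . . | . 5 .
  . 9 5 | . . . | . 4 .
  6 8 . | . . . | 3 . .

Step 1. [r3c1∈{1,2,5}] row 3 places 2 nowhere but r3c1, so r3c1=2.
Step 2. [r4c7∈{1,5,6,9}] r4c7 is the only open cell in col 7 admitting 5 ⇒ r4c7=5.
Step 3. [r9c8∈{1,2,7,9}] 7 has one home in col 8: r9c8 ⇒ r9c8=7.
Step 4. [r5c3∈{1,6,7}] 7 has one home in row 5: r5c3 ⇒ r5c3=7.
Step 5. [r2c8∈{1,2,3}] 3 has one home in row 2: r2c8. So r2c8=3.
Step 6. [r2c7∈{1,2}] in box 3, 1 fits only at r2c7 ⇒ r2c7=1.
Step 7. [r1c9∈{2,4,6}] col 9 places 4 nowhere but r1c9. So r1c9=4.
Step 8. [r9c3∈{1,2,4}] col 3 places 2 nowhere but r9c3, so r9c3=2.
Step 9. [r9c6∈{1,4,5,9}] in row 9, 4 fits only at r9c6, so r9c6=4.
Step 10. [r3c4∈{5}] only 5 remains possible at r3c4. So r3c4=5.
Step 11. [r1c6∈{9}] nothing but 9 survives at r1c6 ⇒ r1c6=9.
Step 12. [r9c9∈{1}] r9c9's peers cover all but 1. So r9c9=1.
Step 13. [r1c3∈{8}] r1c3 has the single candidate 8, so r1c3=8.
Step 14. [r2c4∈{7}] r2c4's peers cover all but 7, so r2c4=7.
Step 15. [r6c1∈{3,5,8}] 8 has one home in row 6: r6c1 ⇒ r6c1=8.
Step 16. [r6c3∈{6}] r6c3 is down to just 6. So r6c3=6.
Step 17. [r4c3∈{1}] r4c3 has the single candidate 1. So r4c3=1.
Step 18. [r4c1∈{3}] r4c1 is down to just 3, so r4c1=3.
Step 19. [r7c2∈{1,3,7}] in col 2, 3 fits only at r7c2. So r7c2=3.
Step 20. [r1c1∈{5,7}] col 1 places 5 nowhere but r1c1 ⇒ r1c1=5.
Step 21. [r2c1∈{4}] nothing but 4 survives at r2c1. So r2c1=4.
Step 22. [r6c9∈{2,3}] row 6 places 3 nowhere but r6c9, so r6c9=3.
Step 23. [r5c9∈{6}] r5c9's peers cover all but 6, so r5c9=6.
Step 24. [r1c8∈{2,6}] r1c8 is the only open cell in col 8 admitting 6 ⇒ r1c8=6.
Step 25. [r7c9∈{8}] only 8 remains possible at r7c9 ⇒ r7c9=8.
Step 26. [r7c6∈{1}] only 1 remains possible at r7c6, so r7c6=1.
Step 27. [r7c1∈{7}] r7c1's peers cover all but 7. So r7c1=7.
Step 28. [r7c5∈{6}] only 6 remains possible at r7c5. So r7c5=6.
Step 29. [r4c5∈{8}] only 8 remains possible at r4c5. So r4c5=8.
Step 30. [r5c6∈{3,5}] 5 has one home in col 6: r5c6 ⇒ r5c6=5.
Step 31. [r5c5∈{3}] r5c5 has the single candidate 3 ⇒ r5c5=3.
Step 32. [r8c7∈{2,6}] 6 has one home in row 8: r8c7, so r8c7=6.
Step 33. [r1c2∈{7}] r1c2 has the single candidate 7, so r1c2=7.
Step 34. [r9c4∈{9}] r9c4's peers cover all but 9 ⇒ r9c4=9.
Step 35. [r9c5∈{5}] r9c5 has the single candidate 5. So r9c5=5.
Step 36. [r2c5∈{2}] only 2 remains possible at r2c5. So r2c5=2.
Step 37. [r2c3∈{9}] only 9 remains possible at r2c3, so r2c3=9.
Step 38. [r8c5∈{7}] r8c5's peers cover all but 7, so r8c5=7.
Step 39. [r3c2∈{1}] r3c2's peers cover all but 1. So r3c2=1.
Step 40. [r8c4∈{8}] only 8 remains possible at r8c4. So r8c4=8.
Step 41. [r4c4∈{6}] r4c4's peers cover all but 6, so r4c4=6.
Step 42. [r1c7∈{2}] nothing but 2 survives at r1c7. So r1c7=2.
Step 43. [r5c8∈{1}] nothing but 1 survives at r5c8. So r5c8=1.
Step 44. [r6c8∈{2}] r6c8's peers cover all but 2 ⇒ r6c8=2.
Step 45. [r8c6∈{3}] r8c6's peers cover all but 3 ⇒ r8c6=3.
Step 46. [r7c7∈{9}] r7c7's peers cover all but 9. So r7c7=9.
Step 47. [r7c3∈{4}] only 4 remains possible at r7c3 ⇒ r7c3=4.
Step 48. [r8c9∈{2}] only 2 remains possible at r8c9, so r8c9=2.
Step 49. [r6c2∈{5}] nothing but 5 survives at r6c2, so r6c2=5.
Step 50. [r8c1∈{1}] only 1 remains possible at r8c1. So r8c1=1.
Step 51. [r4c8∈{9}] r4c8 has the single candidate 9 ⇒ r4c8=9.

Answer: 5 7 8 3 1 9 2 6 4 / 4 6 9 7 2 8 1 3 5 / 2 1 3 5 4 6 7 8 9 / 3 4 1 6 8 2 5 9 7 / 9 2 7 4 3 5 8 1 6 / 8 5 6 1 9 7 4 2 3 / 7 3 4 2 6 1 9 5 8 / 1 9 5 8 7 3 6 4 2 / 6 8 2 9 5 4 3 7 1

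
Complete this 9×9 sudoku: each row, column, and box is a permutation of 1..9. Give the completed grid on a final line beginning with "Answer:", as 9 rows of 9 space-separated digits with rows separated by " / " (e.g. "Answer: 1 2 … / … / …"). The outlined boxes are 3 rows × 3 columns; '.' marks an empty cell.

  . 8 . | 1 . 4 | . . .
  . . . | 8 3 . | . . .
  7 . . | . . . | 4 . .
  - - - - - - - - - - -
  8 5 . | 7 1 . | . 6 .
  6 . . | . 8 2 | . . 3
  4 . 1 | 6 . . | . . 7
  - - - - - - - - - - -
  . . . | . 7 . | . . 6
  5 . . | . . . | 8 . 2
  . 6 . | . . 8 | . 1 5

Step 1. [r1c9∈{9}] r1c9's peers cover all but 9, so r1c9=9.
Step 2. [r5c4∈{4,5,9}] in box 5, 4 fits only at r5c4. So r5c4=4.
Step 3. [r2c6∈{5,6,7,9}] col 6 places 7 nowhere but r2c6. So r2c6=7.
Step 4. [r6c8∈{2,5,8,9}] r6c8 is the only open cell in row 6 admitting 8 ⇒ r6c8=8.
Step 5. [r7c3∈{2,3,4,8,9}] 8 has one home in row 7: r7c3, so r7c3=8.
Step 6. [r2c9∈{1}] r2c9 has the single candidate 1 ⇒ r2c9=1.
Step 7. [r7c1∈{1,2,3,9}] col 1 places 1 nowhere but r7c1 ⇒ r7c1=1.
Step 8. [r3c2∈{1,2,3,9}] across row 3, 1 lands solely at r3c2, so r3c2=1.
Step 9. [r8c6∈{1,3,6,9}] across row 8, 1 lands solely at r8c6, so r8c6=1.
Step 10. [r3c6∈{5,6,9}] 6 has one home in col 6: r3c6 ⇒ r3c6=6.
Step 11. [r5c7∈{1,5,9}] in row 5, 1 fits only at r5c7. So r5c7=1.
Step 12. [r5c8∈{5,9}] 5 has one home in row 5: r5c8, so r5c8=5.
Step 13. [r2c8∈{2}] nothing but 2 survives at r2c8, so r2c8=2.
Step 14. [r3c8∈{3}] only 3 remains possible at r3c8. So r3c8=3.
Step 15. [r2c1∈{9}] r2c1 is down to just 9, so r2c1=9.
Step 16. [r2c2∈{4}] only 4 remains possible at r2c2 ⇒ r2c2=4.
Step 17. [r8c5∈{4,6,9}] across row 8, 6 lands solely at r8c5, so r8c5=6.
Step 18. [r9c5∈{2,4,9}] in col 5, 4 fits only at r9c5 ⇒ r9c5=4.
Step 19. [r8c3∈{3,4,7,9}] col 3 places 4 nowhere but r8c3 ⇒ r8c3=4.
Step 20. [r1c8∈{7}] r1c8 has the single candidate 7 ⇒ r1c8=7.
Step 21. [r8c8∈{9}] r8c8 has the single candidate 9, so r8c8=9.
Step 22. [r7c7∈{3}] r7c7 has the single candidate 3. So r7c7=3.
Step 23. [r8c2∈{3,7}] r8c2 is the only open cell in row 8 admitting 7 ⇒ r8c2=7.
Step 24. [r5c2∈{9}] r5c2's peers cover all but 9 ⇒ r5c2=9.
Step 25. [r7c2∈{2}] nothing but 2 survives at r7c2 ⇒ r7c2=2.
Step 26. [r1c1∈{2,3}] col 1 places 2 nowhere but r1c1, so r1c1=2.
Step 27. [r1c5∈{5}] only 5 remains possible at r1c5 ⇒ r1c5=5.
Step 28. [r6c5∈{9}] r6c5 is down to just 9 ⇒ r6c5=9.
Step 29. [r3c4∈{2,9}] across row 3, 9 lands solely at r3c4. So r3c4=9.
Step 30. [r1c3∈{3,6}] r1c3 is the only open cell in row 1 admitting 3 ⇒ r1c3=3.
Step 31. [r2c3∈{5,6}] across col 3, 6 lands solely at r2c3. So r2c3=6.
Step 32. [r6c6∈{3,5}] row 6 places 5 nowhere but r6c6, so r6c6=5.
Step 33. [r4c3∈{2}] r4c3 has the single candidate 2. So r4c3=2.
Step 34. [r9c1∈{3}] r9c1 is down to just 3, so r9c1=3.
Step 35. [r3c3∈{5}] r3c3 is down to just 5. So r3c3=5.
Step 36. [r4c6∈{3}] r4c6's peers cover all but 3 ⇒ r4c6=3.
Step 37. [r6c2∈{3}] only 3 remains possible at r6c2 ⇒ r6c2=3.
Step 38. [r3c5∈{2}] only 2 remains possible at r3c5, so r3c5=2.
Step 39. [r7c6∈{9}] r7c6 has the single candidate 9, so r7c6=9.
Step 40. [r9c4∈{2}] only 2 remains possible at r9c4 ⇒ r9c4=2.
Step 41. [r2c7∈{5}] only 5 remains possible at r2c7. So r2c7=5.
Step 42. [r5c3∈{7}] r5c3's peers cover all but 7 ⇒ r5c3=7.
Step 43. [r4c7∈{9}] r4c7 is down to just 9. So r4c7=9.
Step 44. [r9c7∈{7}] r9c7's peers cover all but 7, so r9c7=7.
Step 45. [r3c9∈{8}] r3c9's peers cover all but 8. So r3c9=8.
Step 46. [r1c7∈{6}] r1c7's peers cover all but 6, so r1c7=6.
Step 47. [r8c4∈{3}] r8c4 has the single candidate 3 ⇒ r8c4=3.
Step 48. [r6c7∈{2}] r6c7 is down to just 2, so r6c7=2.
Step 49. [r7c8∈{4}] r7c8 has the single candidate 4, so r7c8=4.
Step 50. [r9c3∈{9}] r9c3 has the single candidate 9, so r9c3=9.
Step 51. [r7c4∈{5}] nothing but 5 survives at r7c4, so r7c4=5.
Step 52. [r4c9∈{4}] r4c9 is down to just 4. So r4c9=4.

Answer: 2 8 3 1 5 4 6 7 9 / 9 4 6 8 3 7 5 2 1 / 7 1 5 9 2 6 4 3 8 / 8 5 2 7 1 3 9 6 4 / 6 9 7 4 8 2 1 5 3 / 4 3 1 6 9 5 2 8 7 / 1 2 8 5 7 9 3 4 6 / 5 7 4 3 6 1 8 9 2 / 3 6 9 2 4 8 7 1 5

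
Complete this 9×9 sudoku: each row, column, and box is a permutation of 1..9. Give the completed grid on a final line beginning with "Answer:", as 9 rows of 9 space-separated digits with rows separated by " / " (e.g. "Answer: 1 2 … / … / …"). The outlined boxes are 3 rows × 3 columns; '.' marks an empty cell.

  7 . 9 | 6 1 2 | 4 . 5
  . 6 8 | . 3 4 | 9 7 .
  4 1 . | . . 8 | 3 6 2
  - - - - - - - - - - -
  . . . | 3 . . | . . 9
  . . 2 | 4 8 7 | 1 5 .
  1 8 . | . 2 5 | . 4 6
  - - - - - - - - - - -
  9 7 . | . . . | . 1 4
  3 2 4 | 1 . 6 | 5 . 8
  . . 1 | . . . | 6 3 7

Step 1. [r3c3∈{5}] r3c3 is down to just 5, so r3c3=5.
Step 2. [r9c4∈{2,5,8,9}] row 9 places 2 nowhere but r9c4, so r9c4=2.
Step 3. [r4c7∈{2,7,8}] r4c7 is the only open cell in col 7 admitting 8 ⇒ r4c7=8.
Step 4. [r9c2∈{5}] only 5 remains possible at r9c2, so r9c2=5.
Step 5. [r8c5∈{7,9}] 7 has one home in row 8: r8c5, so r8c5=7.
Step 6. [r6c3∈{3,7}] r6c3 is the only open cell in row 6 admitting 3 ⇒ r6c3=3.
Step 7. [r3c5∈{9}] only 9 remains possible at r3c5. So r3c5=9.
Step 8. [r4c5∈{6}] r4c5 has the single candidate 6. So r4c5=6.
Step 9. [r2c4∈{5}] r2c4's peers cover all but 5 ⇒ r2c4=5.
Step 10. [r1c8∈{8}] r1c8's peers cover all but 8. So r1c8=8.
Step 11. [r4c2∈{4}] nothing but 4 survives at r4c2. So r4c2=4.
Step 12. [r7c3∈{6}] r7c3 has the single candidate 6. So r7c3=6.
Step 13. [r9c1∈{8}] r9c1 is down to just 8 ⇒ r9c1=8.
Step 14. [r7c6∈{3}] only 3 remains possible at r7c6, so r7c6=3.
Step 15. [r7c7∈{2}] nothing but 2 survives at r7c7 ⇒ r7c7=2.
Step 16. [r7c4∈{8}] only 8 remains possible at r7c4, so r7c4=8.
Step 17. [r2c9∈{1}] r2c9's peers cover all but 1. So r2c9=1.
Step 18. [r8c8∈{9}] r8c8 has the single candidate 9. So r8c8=9.
Step 19. [r5c2∈{9}] nothing but 9 survives at r5c2. So r5c2=9.
Step 20. [r5c9∈{3}] nothing but 3 survives at r5c9, so r5c9=3.
Step 21. [r9c5∈{4}] r9c5 is down to just 4. So r9c5=4.
Step 22. [r2c1∈{2}] r2c1 is down to just 2 ⇒ r2c1=2.
Step 23. [r4c1∈{5}] r4c1's peers cover all but 5 ⇒ r4c1=5.
Step 24. [r4c8∈{2}] r4c8 has the single candidate 2 ⇒ r4c8=2.
Step 25. [r9c6∈{9}] r9c6 has the single candidate 9 ⇒ r9c6=9.
Step 26. [r7c5∈{5}] r7c5 is down to just 5, so r7c5=5.
Step 27. [r4c3∈{7}] nothing but 7 survives at r4c3 ⇒ r4c3=7.
Step 28. [r4c6∈{1}] nothing but 1 survives at r4c6, so r4c6=1.
Step 29. [r6c4∈{9}] r6c4's peers cover all but 9. So r6c4=9.
Step 30. [r1c2∈{3}] only 3 remains possible at r1c2 ⇒ r1c2=3.
Step 31. [r5c1∈{6}] r5c1 is down to just 6. So r5c1=6.
Step 32. [r6c7∈{7}] r6c7's peers cover all but 7. So r6c7=7.
Step 33. [r3c4∈{7}] only 7 remains possible at r3c4. So r3c4=7.

Answer: 7 3 9 6 1 2 4 8 5 / 2 6 8 5 3 4 9 7 1 / 4 1 5 7 9 8 3 6 2 / 5 4 7 3 6 1 8 2 9 / 6 9 2 4 8 7 1 5 3 / 1 8 3 9 2 5 7 4 6 / 9 7 6 8 5 3 2 1 4 / 3 2 4 1 7 6 5 9 8 / 8 5 1 2 4 9 6 3 7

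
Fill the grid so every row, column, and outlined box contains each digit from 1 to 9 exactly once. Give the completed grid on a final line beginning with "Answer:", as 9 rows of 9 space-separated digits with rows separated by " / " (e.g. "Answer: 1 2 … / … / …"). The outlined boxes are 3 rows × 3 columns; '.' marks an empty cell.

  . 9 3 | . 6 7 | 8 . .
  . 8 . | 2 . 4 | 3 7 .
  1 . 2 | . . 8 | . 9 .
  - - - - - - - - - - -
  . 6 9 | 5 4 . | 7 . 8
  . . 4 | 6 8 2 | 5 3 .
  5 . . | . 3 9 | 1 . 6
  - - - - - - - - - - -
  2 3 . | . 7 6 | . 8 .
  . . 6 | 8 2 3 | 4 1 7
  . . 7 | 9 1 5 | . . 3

Step 1. [r7c9∈{5,9}] in box 9, 5 fits only at r7c9. So r7c9=5.
Step 2. [r1c1∈{4}] nothing but 4 survives at r1c1, so r1c1=4.
Step 3. [r3c2∈{5,7}] r3c2 is the only open cell in row 3 admitting 7 ⇒ r3c2=7.
Step 4. [r4c8∈{2}] r4c8 has the single candidate 2 ⇒ r4c8=2.
Step 5. [r9c7∈{2,6}] across row 9, 2 lands solely at r9c7, so r9c7=2.
Step 6. [r2c9∈{1}] r2c9 is down to just 1 ⇒ r2c9=1.
Step 7. [r2c5∈{5,9}] row 2 places 9 nowhere but r2c5 ⇒ r2c5=9.
Step 8. [r4c6∈{1}] r4c6 is down to just 1. So r4c6=1.
Step 9. [r8c1∈{9}] only 9 remains possible at r8c1, so r8c1=9.
Step 10. [r7c4∈{4}] r7c4 is down to just 4, so r7c4=4.
Step 11. [r9c8∈{6}] r9c8 has the single candidate 6. So r9c8=6.
Step 12. [r1c8∈{5}] nothing but 5 survives at r1c8 ⇒ r1c8=5.
Step 13. [r6c2∈{2}] r6c2 is down to just 2, so r6c2=2.
Step 14. [r9c2∈{4}] r9c2 has the single candidate 4. So r9c2=4.
Step 15. [r1c9∈{2}] nothing but 2 survives at r1c9 ⇒ r1c9=2.
Step 16. [r2c3∈{5}] r2c3 is down to just 5. So r2c3=5.
Step 17. [r5c2∈{1}] r5c2 has the single candidate 1, so r5c2=1.
Step 18. [r6c3∈{8}] r6c3 has the single candidate 8, so r6c3=8.
Step 19. [r2c1∈{6}] only 6 remains possible at r2c1, so r2c1=6.
Step 20. [r7c7∈{9}] only 9 remains possible at r7c7 ⇒ r7c7=9.
Step 21. [r3c7∈{6}] only 6 remains possible at r3c7, so r3c7=6.
Step 22. [r5c9∈{9}] only 9 remains possible at r5c9, so r5c9=9.
Step 23. [r3c9∈{4}] r3c9 is down to just 4 ⇒ r3c9=4.
Step 24. [r3c5∈{5}] r3c5's peers cover all but 5, so r3c5=5.
Step 25. [r6c4∈{7}] nothing but 7 survives at r6c4 ⇒ r6c4=7.
Step 26. [r6c8∈{4}] nothing but 4 survives at r6c8, so r6c8=4.
Step 27. [r3c4∈{3}] r3c4's peers cover all but 3 ⇒ r3c4=3.
Step 28. [r9c1∈{8}] r9c1 is down to just 8. So r9c1=8.
Step 29. [r7c3∈{1}] nothing but 1 survives at r7c3, so r7c3=1.
Step 30. [r4c1∈{3}] r4c1 has the single candidate 3. So r4c1=3.
Step 31. [r5c1∈{7}] r5c1's peers cover all but 7. So r5c1=7.
Step 32. [r1c4∈{1}] nothing but 1 survives at r1c4. So r1c4=1.
Step 33. [r8c2∈{5}] nothing but 5 survives at r8c2 ⇒ r8c2=5.

Answer: 4 9 3 1 6 7 8 5 2 / 6 8 5 2 9 4 3 7 1 / 1 7 2 3 5 8 6 9 4 / 3 6 9 5 4 1 7 2 8 / 7 1 4 6 8 2 5 3 9 / 5 2 8 7 3 9 1 4 6 / 2 3 1 4 7 6 9 8 5 / 9 5 6 8 2 3 4 1 7 / 8 4 7 9 1 5 2 6 3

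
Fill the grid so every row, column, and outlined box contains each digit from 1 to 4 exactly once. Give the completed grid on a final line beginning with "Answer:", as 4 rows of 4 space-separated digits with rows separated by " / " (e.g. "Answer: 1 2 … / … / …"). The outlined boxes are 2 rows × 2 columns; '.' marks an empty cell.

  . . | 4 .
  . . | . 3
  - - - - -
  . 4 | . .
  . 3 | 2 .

Step 1. [r2c3∈{1}] nothing but 1 survives at r2c3, so r2c3=1.
Step 2. [r2c2∈{2}] r2c2 has the single candidate 2 ⇒ r2c2=2.
Step 3. [r4c1∈{1}] r4c1 has the single candidate 1, so r4c1=1.
Step 4. [r4c4∈{4}] r4c4 has the single candidate 4, so r4c4=4.
Step 5. [r1c4∈{2}] only 2 remains possible at r1c4. So r1c4=2.
Step 6. [r3c3∈{3}] r3c3 is down to just 3, so r3c3=3.
Step 7. [r1c1∈{3}] nothing but 3 survives at r1c1 ⇒ r1c1=3.
Step 8. [r2c1∈{4}] only 4 remains possible at r2c1. So r2c1=4.
Step 9. [r3c1∈{2}] only 2 remains possible at r3c1, so r3c1=2.
Step 10. [r1c2∈{1}] only 1 remains possible at r1c2. So r1c2=1.
Step 11. [r3c4∈{1}] r3c4 is down to just 1 ⇒ r3c4=1.

Answer: 3 1 4 2 / 4 2 1 3 / 2 4 3 1 / 1 3 2 4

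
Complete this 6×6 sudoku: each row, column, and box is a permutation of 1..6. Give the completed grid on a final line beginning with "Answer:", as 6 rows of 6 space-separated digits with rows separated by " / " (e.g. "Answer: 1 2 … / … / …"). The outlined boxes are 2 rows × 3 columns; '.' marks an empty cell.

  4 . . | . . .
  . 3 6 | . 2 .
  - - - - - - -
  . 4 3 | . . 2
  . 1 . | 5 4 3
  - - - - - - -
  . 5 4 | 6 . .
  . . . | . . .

Step 1. [r5c6∈{1}] nothing but 1 survives at r5c6, so r5c6=1.
Step 2. [r6c4∈{2,3,4}] r6c4 is the only open cell in col 4 admitting 2 ⇒ r6c4=2.
Step 3. [r1c3∈{1,2,5}] across col 3, 5 lands solely at r1c3 ⇒ r1c3=5.
Step 4. [r4c1∈{2,6}] across row 4, 6 lands solely at r4c1, so r4c1=6.
Step 5. [r3c4∈{1}] r3c4's peers cover all but 1, so r3c4=1.
Step 6. [r5c5∈{3}] only 3 remains possible at r5c5. So r5c5=3.
Step 7. [r2c6∈{4,5}] in row 2, 5 fits only at r2c6, so r2c6=5.
Step 8. [r1c5∈{1,6}] r1c5 is the only open cell in row 1 admitting 1 ⇒ r1c5=1.
Step 9. [r6c3∈{1}] r6c3 has the single candidate 1, so r6c3=1.
Step 10. [r2c1∈{1}] r2c1's peers cover all but 1 ⇒ r2c1=1.
Step 11. [r6c2∈{6}] r6c2 has the single candidate 6. So r6c2=6.
Step 12. [r1c6∈{6}] r1c6's peers cover all but 6. So r1c6=6.
Step 13. [r2c4∈{4}] r2c4's peers cover all but 4, so r2c4=4.
Step 14. [r1c4∈{3}] only 3 remains possible at r1c4, so r1c4=3.
Step 15. [r1c2∈{2}] only 2 remains possible at r1c2 ⇒ r1c2=2.
Step 16. [r3c5∈{6}] r3c5's peers cover all but 6 ⇒ r3c5=6.
Step 17. [r4c3∈{2}] nothing but 2 survives at r4c3. So r4c3=2.
Step 18. [r6c6∈{4}] r6c6's peers cover all but 4, so r6c6=4.
Step 19. [r6c5∈{5}] r6c5's peers cover all but 5 ⇒ r6c5=5.
Step 20. [r5c1∈{2}] r5c1's peers cover all but 2 ⇒ r5c1=2.
Step 21. [r6c1∈{3}] nothing but 3 survives at r6c1. So r6c1=3.
Step 22. [r3c1∈{5}] only 5 remains possible at r3c1 ⇒ r3c1=5.

Answer: 4 2 5 3 1 6 / 1 3 6 4 2 5 / 5 4 3 1 6 2 / 6 1 2 5 4 3 / 2 5 4 6 3 1 / 3 6 1 2 5 4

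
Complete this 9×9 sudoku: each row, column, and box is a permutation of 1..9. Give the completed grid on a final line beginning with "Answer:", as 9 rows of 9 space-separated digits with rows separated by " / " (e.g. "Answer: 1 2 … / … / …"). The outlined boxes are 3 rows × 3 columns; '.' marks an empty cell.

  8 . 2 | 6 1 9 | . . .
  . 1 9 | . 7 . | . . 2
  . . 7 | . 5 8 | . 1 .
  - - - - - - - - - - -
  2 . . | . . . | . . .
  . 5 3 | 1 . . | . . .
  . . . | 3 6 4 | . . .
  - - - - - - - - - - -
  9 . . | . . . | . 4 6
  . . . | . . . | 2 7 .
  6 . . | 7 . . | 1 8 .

Step 1. [r2c7∈{3,4,5,6,8}] across row 2, 8 lands solely at r2c7. So r2c7=8.
Step 2. [r4c3∈{1,4,6,8}] across col 3, 6 lands solely at r4c3 ⇒ r4c3=6.
Step 3. [r4c9∈{1,3,4,5,7,8,9}] row 4 places 1 nowhere but r4c9. So r4c9=1.
Step 4. [r2c6∈{3}] r2c6 has the single candidate 3. So r2c6=3.
Step 5. [r7c2∈{2,3,7,8}] in row 7, 7 fits only at r7c2 ⇒ r7c2=7.
Step 6. [r9c2∈{2,3,4}] col 2 places 2 nowhere but r9c2. So r9c2=2.
Step 7. [r9c6∈{5}] r9c6 has the single candidate 5 ⇒ r9c6=5.
Step 8. [r9c3∈{4}] r9c3 is down to just 4. So r9c3=4.
Step 9. [r4c4∈{5,8,9}] col 4 places 5 nowhere but r4c4, so r4c4=5.
Step 10. [r8c4∈{4,8,9}] r8c4 is the only open cell in col 4 admitting 9 ⇒ r8c4=9.
Step 11. [r7c4∈{2,8}] across col 4, 8 lands solely at r7c4. So r7c4=8.
Step 12. [r9c9∈{3,9}] across row 9, 9 lands solely at r9c9, so r9c9=9.
Step 13. [r3c7∈{3,4,6,9}] r3c7 is the only open cell in row 3 admitting 9 ⇒ r3c7=9.
Step 14. [r5c7∈{4,6,7}] 6 has one home in col 7: r5c7. So r5c7=6.
Step 15. [r6c8∈{2,5,9}] in row 6, 2 fits only at r6c8, so r6c8=2.
Step 16. [r2c1∈{4,5}] in box 1, 5 fits only at r2c1, so r2c1=5.
Step 17. [r1c8∈{3,5}] across col 8, 5 lands solely at r1c8, so r1c8=5.
Step 18. [r4c6∈{7}] r4c6 is down to just 7. So r4c6=7.
Step 19. [r5c8∈{9}] r5c8 has the single candidate 9, so r5c8=9.
Step 20. [r6c2∈{8,9}] in row 6, 9 fits only at r6c2. So r6c2=9.
Step 21. [r9c5∈{3}] r9c5 has the single candidate 3. So r9c5=3.
Step 22. [r7c7∈{3,5}] row 7 places 3 nowhere but r7c7, so r7c7=3.
Step 23. [r4c7∈{4}] r4c7 is down to just 4, so r4c7=4.
Step 24. [r4c2∈{8}] only 8 remains possible at r4c2 ⇒ r4c2=8.
Step 25. [r6c9∈{5,7,8}] in row 6, 8 fits only at r6c9, so r6c9=8.
Step 26. [r6c3∈{1}] r6c3's peers cover all but 1, so r6c3=1.
Step 27. [r8c2∈{3}] r8c2 is down to just 3, so r8c2=3.
Step 28. [r1c2∈{4}] r1c2 has the single candidate 4, so r1c2=4.
Step 29. [r5c9∈{7}] r5c9 has the single candidate 7, so r5c9=7.
Step 30. [r7c5∈{2}] nothing but 2 survives at r7c5 ⇒ r7c5=2.
Step 31. [r3c9∈{3,4}] in col 9, 4 fits only at r3c9. So r3c9=4.
Step 32. [r8c9∈{5}] only 5 remains possible at r8c9, so r8c9=5.
Step 33. [r8c1∈{1}] r8c1 has the single candidate 1, so r8c1=1.
Step 34. [r5c1∈{4}] r5c1 is down to just 4, so r5c1=4.
Step 35. [r4c8∈{3}] nothing but 3 survives at r4c8. So r4c8=3.
Step 36. [r3c4∈{2}] r3c4 has the single candidate 2, so r3c4=2.
Step 37. [r3c2∈{6}] nothing but 6 survives at r3c2 ⇒ r3c2=6.
Step 38. [r1c7∈{7}] r1c7 has the single candidate 7, so r1c7=7.
Step 39. [r3c1∈{3}] nothing but 3 survives at r3c1. So r3c1=3.
Step 40. [r8c3∈{8}] r8c3's peers cover all but 8 ⇒ r8c3=8.
Step 41. [r7c6∈{1}] only 1 remains possible at r7c6. So r7c6=1.
Step 42. [r5c6∈{2}] only 2 remains possible at r5c6, so r5c6=2.
Step 43. [r2c8∈{6}] only 6 remains possible at r2c8 ⇒ r2c8=6.
Step 44. [r8c6∈{6}] nothing but 6 survives at r8c6 ⇒ r8c6=6.
Step 45. [r8c5∈{4}] only 4 remains possible at r8c5. So r8c5=4.
Step 46. [r6c1∈{7}] r6c1 has the single candidate 7 ⇒ r6c1=7.
Step 47. [r2c4∈{4}] r2c4's peers cover all but 4 ⇒ r2c4=4.
Step 48. [r5c5∈{8}] nothing but 8 survives at r5c5. So r5c5=8.
Step 49. [r7c3∈{5}] only 5 remains possible at r7c3. So r7c3=5.
Step 50. [r6c7∈{5}] nothing but 5 survives at r6c7 ⇒ r6c7=5.
Step 51. [r4c5∈{9}] r4c5 is down to just 9 ⇒ r4c5=9.
Step 52. [r1c9∈{3}] nothing but 3 survives at r1c9, so r1c9=3.

Answer: 8 4 2 6 1 9 7 5 3 / 5 1 9 4 7 3 8 6 2 / 3 6 7 2 5 8 9 1 4 / 2 8 6 5 9 7 4 3 1 / 4 5 3 1 8 2 6 9 7 / 7 9 1 3 6 4 5 2 8 / 9 7 5 8 2 1 3 4 6 / 1 3 8 9 4 6 2 7 5 / 6 2 4 7 3 5 1 8 9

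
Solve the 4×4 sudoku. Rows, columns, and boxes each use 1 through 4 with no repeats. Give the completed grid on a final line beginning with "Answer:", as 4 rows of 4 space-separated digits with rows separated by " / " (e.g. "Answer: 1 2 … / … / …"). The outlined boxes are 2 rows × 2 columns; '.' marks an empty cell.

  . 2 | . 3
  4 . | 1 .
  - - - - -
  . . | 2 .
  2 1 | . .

Step 1. [r4c4∈{4}] r4c4 is down to just 4 ⇒ r4c4=4.
Step 2. [r3c1∈{3}] r3c1's peers cover all but 3 ⇒ r3c1=3.
Step 3. [r3c2∈{4}] r3c2 is down to just 4. So r3c2=4.
Step 4. [r2c4∈{2}] r2c4 has the single candidate 2. So r2c4=2.
Step 5. [r1c3∈{4}] only 4 remains possible at r1c3 ⇒ r1c3=4.
Step 6. [r1c1∈{1}] r1c1 has the single candidate 1. So r1c1=1.
Step 7. [r3c4∈{1}] r3c4's peers cover all but 1 ⇒ r3c4=1.
Step 8. [r4c3∈{3}] r4c3 is down to just 3. So r4c3=3.
Step 9. [r2c2∈{3}] r2c2's peers cover all but 3 ⇒ r2c2=3.

Answer: 1 2 4 3 / 4 3 1 2 / 3 4 2 1 / 2 1 3 4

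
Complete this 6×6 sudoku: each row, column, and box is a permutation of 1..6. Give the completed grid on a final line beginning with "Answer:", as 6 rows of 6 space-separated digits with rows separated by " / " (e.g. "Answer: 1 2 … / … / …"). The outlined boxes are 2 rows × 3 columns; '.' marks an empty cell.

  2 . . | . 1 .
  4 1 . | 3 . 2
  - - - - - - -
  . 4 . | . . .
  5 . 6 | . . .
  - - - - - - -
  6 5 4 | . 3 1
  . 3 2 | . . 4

Step 1. [r2c5∈{5,6}] in row 2, 6 fits only at r2c5 ⇒ r2c5=6.
Step 2. [r3c3∈{1,3}] in col 3, 1 fits only at r3c3 ⇒ r3c3=1.
Step 3. [r3c6∈{3,5,6}] in col 6, 6 fits only at r3c6. So r3c6=6.
Step 4. [r4c4∈{1,2,4}] row 4 places 1 nowhere but r4c4 ⇒ r4c4=1.
Step 5. [r1c6∈{5}] only 5 remains possible at r1c6, so r1c6=5.
Step 6. [r6c5∈{5}] nothing but 5 survives at r6c5. So r6c5=5.
Step 7. [r3c5∈{2}] only 2 remains possible at r3c5 ⇒ r3c5=2.
Step 8. [r1c2∈{6}] only 6 remains possible at r1c2. So r1c2=6.
Step 9. [r6c4∈{6}] r6c4 has the single candidate 6 ⇒ r6c4=6.
Step 10. [r3c4∈{5}] only 5 remains possible at r3c4 ⇒ r3c4=5.
Step 11. [r1c4∈{4}] r1c4 is down to just 4 ⇒ r1c4=4.
Step 12. [r2c3∈{5}] nothing but 5 survives at r2c3. So r2c3=5.
Step 13. [r6c1∈{1}] r6c1's peers cover all but 1. So r6c1=1.
Step 14. [r4c2∈{2}] r4c2 is down to just 2 ⇒ r4c2=2.
Step 15. [r5c4∈{2}] nothing but 2 survives at r5c4, so r5c4=2.
Step 16. [r3c1∈{3}] r3c1 has the single candidate 3 ⇒ r3c1=3.
Step 17. [r1c3∈{3}] r1c3's peers cover all but 3 ⇒ r1c3=3.
Step 18. [r4c5∈{4}] only 4 remains possible at r4c5. So r4c5=4.
Step 19. [r4c6∈{3}] r4c6 has the single candidate 3. So r4c6=3.

Answer: 2 6 3 4 1 5 / 4 1 5 3 6 2 / 3 4 1 5 2 6 / 5 2 6 1 4 3 / 6 5 4 2 3 1 / 1 3 2 6 5 4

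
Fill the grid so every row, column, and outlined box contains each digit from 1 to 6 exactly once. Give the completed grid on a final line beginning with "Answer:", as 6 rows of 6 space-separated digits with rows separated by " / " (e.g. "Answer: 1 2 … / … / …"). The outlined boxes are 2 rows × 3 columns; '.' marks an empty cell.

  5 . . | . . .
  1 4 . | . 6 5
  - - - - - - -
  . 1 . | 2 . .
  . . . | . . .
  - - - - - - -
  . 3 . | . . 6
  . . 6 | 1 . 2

Step 1. [r1c5∈{1,2,3,4}] in col 5, 2 fits only at r1c5. So r1c5=2.
Step 2. [r1c3∈{3}] nothing but 3 survives at r1c3, so r1c3=3.
Step 3. [r6c1∈{4}] r6c1 is down to just 4, so r6c1=4.
Step 4. [r4c4∈{3,4,5,6}] col 4 places 6 nowhere but r4c4. So r4c4=6.
Step 5. [r5c4∈{4,5}] in col 4, 5 fits only at r5c4, so r5c4=5.
Step 6. [r4c5∈{1,3,4,5}] 1 has one home in col 5: r4c5 ⇒ r4c5=1.
Step 7. [r4c2∈{2,5}] 2 has one home in col 2: r4c2. So r4c2=2.
Step 8. [r3c5∈{3,4,5}] r3c5 is the only open cell in col 5 admitting 5 ⇒ r3c5=5.
Step 9. [r3c3∈{4}] only 4 remains possible at r3c3 ⇒ r3c3=4.
Step 10. [r4c6∈{3,4}] across row 4, 4 lands solely at r4c6. So r4c6=4.
Step 11. [r2c3∈{2}] only 2 remains possible at r2c3 ⇒ r2c3=2.
Step 12. [r4c1∈{3}] only 3 remains possible at r4c1 ⇒ r4c1=3.
Step 13. [r1c2∈{6}] r1c2 has the single candidate 6, so r1c2=6.
Step 14. [r3c6∈{3}] nothing but 3 survives at r3c6. So r3c6=3.
Step 15. [r4c3∈{5}] r4c3 has the single candidate 5, so r4c3=5.
Step 16. [r1c4∈{4}] r1c4's peers cover all but 4, so r1c4=4.
Step 17. [r6c2∈{5}] r6c2 has the single candidate 5 ⇒ r6c2=5.
Step 18. [r2c4∈{3}] only 3 remains possible at r2c4. So r2c4=3.
Step 19. [r6c5∈{3}] nothing but 3 survives at r6c5 ⇒ r6c5=3.
Step 20. [r5c3∈{1}] r5c3 is down to just 1, so r5c3=1.
Step 21. [r3c1∈{6}] r3c1's peers cover all but 6, so r3c1=6.
Step 22. [r1c6∈{1}] nothing but 1 survives at r1c6, so r1c6=1.
Step 23. [r5c5∈{4}] r5c5 has the single candidate 4 ⇒ r5c5=4.
Step 24. [r5c1∈{2}] r5c1 has the single candidate 2. So r5c1=2.

Answer: 5 6 3 4 2 1 / 1 4 2 3 6 5 / 6 1 4 2 5 3 / 3 2 5 6 1 4 / 2 3 1 5 4 6 / 4 5 6 1 3 2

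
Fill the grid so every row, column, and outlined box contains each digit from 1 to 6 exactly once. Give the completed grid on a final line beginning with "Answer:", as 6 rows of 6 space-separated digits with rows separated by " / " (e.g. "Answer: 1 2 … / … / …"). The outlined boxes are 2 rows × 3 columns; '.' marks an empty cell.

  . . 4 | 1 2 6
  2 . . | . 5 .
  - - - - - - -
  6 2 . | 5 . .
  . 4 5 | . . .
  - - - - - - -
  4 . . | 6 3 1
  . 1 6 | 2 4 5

Step 1. [r4c4∈{3}] only 3 remains possible at r4c4. So r4c4=3.
Step 2. [r2c6∈{3,4}] r2c6 is the only open cell in col 6 admitting 3. So r2c6=3.
Step 3. [r1c1∈{3,5}] col 1 places 5 nowhere but r1c1. So r1c1=5.
Step 4. [r3c5∈{1}] nothing but 1 survives at r3c5. So r3c5=1.
Step 5. [r4c1∈{1}] nothing but 1 survives at r4c1. So r4c1=1.
Step 6. [r5c2∈{5}] r5c2 has the single candidate 5 ⇒ r5c2=5.
Step 7. [r2c3∈{1}] r2c3's peers cover all but 1. So r2c3=1.
Step 8. [r3c6∈{4}] r3c6 is down to just 4 ⇒ r3c6=4.
Step 9. [r3c3∈{3}] only 3 remains possible at r3c3, so r3c3=3.
Step 10. [r2c4∈{4}] r2c4 is down to just 4, so r2c4=4.
Step 11. [r5c3∈{2}] r5c3 is down to just 2. So r5c3=2.
Step 12. [r4c6∈{2}] r4c6 has the single candidate 2. So r4c6=2.
Step 13. [r1c2∈{3}] only 3 remains possible at r1c2, so r1c2=3.
Step 14. [r2c2∈{6}] only 6 remains possible at r2c2 ⇒ r2c2=6.
Step 15. [r4c5∈{6}] nothing but 6 survives at r4c5. So r4c5=6.
Step 16. [r6c1∈{3}] only 3 remains possible at r6c1, so r6c1=3.

Answer: 5 3 4 1 2 6 / 2 6 1 4 5 3 / 6 2 3 5 1 4 / 1 4 5 3 6 2 / 4 5 2 6 3 1 / 3 1 6 2 4 5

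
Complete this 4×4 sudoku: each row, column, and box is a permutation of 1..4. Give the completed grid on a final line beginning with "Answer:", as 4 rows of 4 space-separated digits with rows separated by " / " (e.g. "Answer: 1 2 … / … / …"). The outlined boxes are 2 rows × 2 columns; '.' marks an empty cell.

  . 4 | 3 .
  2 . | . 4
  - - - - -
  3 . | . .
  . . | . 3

Step 1. [r2c3∈{1}] r2c3's peers cover all but 1, so r2c3=1.
Step 2. [r3c3∈{2,4}] 4 has one home in row 3: r3c3, so r3c3=4.
Step 3. [r4c3∈{2}] r4c3 is down to just 2. So r4c3=2.
Step 4. [r4c2∈{1}] only 1 remains possible at r4c2. So r4c2=1.
Step 5. [r3c4∈{1}] r3c4's peers cover all but 1 ⇒ r3c4=1.
Step 6. [r2c2∈{3}] only 3 remains possible at r2c2 ⇒ r2c2=3.
Step 7. [r1c4∈{2}] r1c4's peers cover all but 2 ⇒ r1c4=2.
Step 8. [r1c1∈{1}] r1c1 is down to just 1, so r1c1=1.
Step 9. [r3c2∈{2}] r3c2 is down to just 2, so r3c2=2.
Step 10. [r4c1∈{4}] nothing but 4 survives at r4c1 ⇒ r4c1=4.

Answer: 1 4 3 2 / 2 3 1 4 / 3 2 4 1 / 4 1 2 3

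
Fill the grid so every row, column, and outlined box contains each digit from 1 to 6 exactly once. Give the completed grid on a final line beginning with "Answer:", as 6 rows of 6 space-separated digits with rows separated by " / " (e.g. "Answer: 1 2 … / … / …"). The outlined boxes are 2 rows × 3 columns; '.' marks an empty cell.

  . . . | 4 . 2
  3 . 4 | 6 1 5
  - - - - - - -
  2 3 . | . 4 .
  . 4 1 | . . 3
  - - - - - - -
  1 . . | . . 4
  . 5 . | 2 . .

Step 1. [r5c4∈{3,5}] r5c4 is the only open cell in col 4 admitting 3. So r5c4=3.
Step 2. [r6c5∈{6}] r6c5's peers cover all but 6 ⇒ r6c5=6.
Step 3. [r4c1∈{5,6}] in row 4, 6 fits only at r4c1, so r4c1=6.
Step 4. [r4c4∈{5}] nothing but 5 survives at r4c4. So r4c4=5.
Step 5. [r5c3∈{2,6}] col 3 places 2 nowhere but r5c3. So r5c3=2.
Step 6. [r1c3∈{5,6}] in col 3, 6 fits only at r1c3. So r1c3=6.
Step 7. [r3c6∈{1,6}] row 3 places 6 nowhere but r3c6, so r3c6=6.
Step 8. [r3c3∈{5}] only 5 remains possible at r3c3. So r3c3=5.
Step 9. [r5c2∈{6}] r5c2 has the single candidate 6. So r5c2=6.
Step 10. [r6c3∈{3}] only 3 remains possible at r6c3. So r6c3=3.
Step 11. [r1c5∈{3}] r1c5's peers cover all but 3, so r1c5=3.
Step 12. [r6c1∈{4}] nothing but 4 survives at r6c1, so r6c1=4.
Step 13. [r1c2∈{1}] nothing but 1 survives at r1c2 ⇒ r1c2=1.
Step 14. [r3c4∈{1}] nothing but 1 survives at r3c4 ⇒ r3c4=1.
Step 15. [r4c5∈{2}] nothing but 2 survives at r4c5 ⇒ r4c5=2.
Step 16. [r5c5∈{5}] r5c5 is down to just 5. So r5c5=5.
Step 17. [r6c6∈{1}] r6c6's peers cover all but 1 ⇒ r6c6=1.
Step 18. [r2c2∈{2}] r2c2's peers cover all but 2. So r2c2=2.
Step 19. [r1c1∈{5}] r1c1 is down to just 5. So r1c1=5.

Answer: 5 1 6 4 3 2 / 3 2 4 6 1 5 / 2 3 5 1 4 6 / 6 4 1 5 2 3 / 1 6 2 3 5 4 / 4 5 3 2 6 1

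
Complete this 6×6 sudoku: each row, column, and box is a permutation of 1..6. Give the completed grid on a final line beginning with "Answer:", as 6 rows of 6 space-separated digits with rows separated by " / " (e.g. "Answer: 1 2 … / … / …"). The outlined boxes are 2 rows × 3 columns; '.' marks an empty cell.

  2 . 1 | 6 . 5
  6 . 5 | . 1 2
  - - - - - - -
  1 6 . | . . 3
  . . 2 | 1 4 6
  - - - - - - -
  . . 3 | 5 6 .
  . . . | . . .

Step 1. [r5c1∈{4}] nothing but 4 survives at r5c1, so r5c1=4.
Step 2. [r1c5∈{3}] nothing but 3 survives at r1c5, so r1c5=3.
Step 3. [r6c5∈{2}] r6c5's peers cover all but 2, so r6c5=2.
Step 4. [r2c2∈{3,4}] in row 2, 3 fits only at r2c2, so r2c2=3.
Step 5. [r4c2∈{5}] nothing but 5 survives at r4c2. So r4c2=5.
Step 6. [r5c6∈{1}] only 1 remains possible at r5c6, so r5c6=1.
Step 7. [r2c4∈{4}] r2c4 has the single candidate 4, so r2c4=4.
Step 8. [r6c3∈{6}] r6c3's peers cover all but 6 ⇒ r6c3=6.
Step 9. [r6c2∈{1}] r6c2 has the single candidate 1. So r6c2=1.
Step 10. [r3c3∈{4}] r3c3 has the single candidate 4 ⇒ r3c3=4.
Step 11. [r5c2∈{2}] only 2 remains possible at r5c2, so r5c2=2.
Step 12. [r6c6∈{4}] nothing but 4 survives at r6c6, so r6c6=4.
Step 13. [r1c2∈{4}] r1c2 is down to just 4 ⇒ r1c2=4.
Step 14. [r3c4∈{2}] nothing but 2 survives at r3c4 ⇒ r3c4=2.
Step 15. [r6c1∈{5}] only 5 remains possible at r6c1, so r6c1=5.
Step 16. [r3c5∈{5}] nothing but 5 survives at r3c5 ⇒ r3c5=5.
Step 17. [r6c4∈{3}] r6c4 has the single candidate 3 ⇒ r6c4=3.
Step 18. [r4c1∈{3}] r4c1 has the single candidate 3, so r4c1=3.

Answer: 2 4 1 6 3 5 / 6 3 5 4 1 2 / 1 6 4 2 5 3 / 3 5 2 1 4 6 / 4 2 3 5 6 1 / 5 1 6 3 2 4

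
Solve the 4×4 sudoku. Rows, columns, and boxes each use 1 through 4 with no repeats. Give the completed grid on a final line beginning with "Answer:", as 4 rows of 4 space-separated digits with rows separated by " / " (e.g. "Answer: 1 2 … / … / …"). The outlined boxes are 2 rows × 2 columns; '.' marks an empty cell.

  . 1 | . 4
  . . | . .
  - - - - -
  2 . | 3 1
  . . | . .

Step 1. [r2c2∈{2,3,4}] in col 2, 2 fits only at r2c2. So r2c2=2.
Step 2. [r4c3∈{2,4}] 4 has one home in col 3: r4c3, so r4c3=4.
Step 3. [r1c1∈{3}] r1c1 has the single candidate 3. So r1c1=3.
Step 4. [r4c1∈{1}] r4c1 has the single candidate 1 ⇒ r4c1=1.
Step 5. [r1c3∈{2}] nothing but 2 survives at r1c3, so r1c3=2.
Step 6. [r4c2∈{3}] r4c2 is down to just 3, so r4c2=3.
Step 7. [r3c2∈{4}] r3c2 has the single candidate 4 ⇒ r3c2=4.
Step 8. [r2c4∈{3}] nothing but 3 survives at r2c4, so r2c4=3.
Step 9. [r2c3∈{1}] r2c3's peers cover all but 1. So r2c3=1.
Step 10. [r4c4∈{2}] only 2 remains possible at r4c4, so r4c4=2.
Step 11. [r2c1∈{4}] only 4 remains possible at r2c1, so r2c1=4.

Answer: 3 1 2 4 / 4 2 1 3 / 2 4 3 1 / 1 3 4 2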